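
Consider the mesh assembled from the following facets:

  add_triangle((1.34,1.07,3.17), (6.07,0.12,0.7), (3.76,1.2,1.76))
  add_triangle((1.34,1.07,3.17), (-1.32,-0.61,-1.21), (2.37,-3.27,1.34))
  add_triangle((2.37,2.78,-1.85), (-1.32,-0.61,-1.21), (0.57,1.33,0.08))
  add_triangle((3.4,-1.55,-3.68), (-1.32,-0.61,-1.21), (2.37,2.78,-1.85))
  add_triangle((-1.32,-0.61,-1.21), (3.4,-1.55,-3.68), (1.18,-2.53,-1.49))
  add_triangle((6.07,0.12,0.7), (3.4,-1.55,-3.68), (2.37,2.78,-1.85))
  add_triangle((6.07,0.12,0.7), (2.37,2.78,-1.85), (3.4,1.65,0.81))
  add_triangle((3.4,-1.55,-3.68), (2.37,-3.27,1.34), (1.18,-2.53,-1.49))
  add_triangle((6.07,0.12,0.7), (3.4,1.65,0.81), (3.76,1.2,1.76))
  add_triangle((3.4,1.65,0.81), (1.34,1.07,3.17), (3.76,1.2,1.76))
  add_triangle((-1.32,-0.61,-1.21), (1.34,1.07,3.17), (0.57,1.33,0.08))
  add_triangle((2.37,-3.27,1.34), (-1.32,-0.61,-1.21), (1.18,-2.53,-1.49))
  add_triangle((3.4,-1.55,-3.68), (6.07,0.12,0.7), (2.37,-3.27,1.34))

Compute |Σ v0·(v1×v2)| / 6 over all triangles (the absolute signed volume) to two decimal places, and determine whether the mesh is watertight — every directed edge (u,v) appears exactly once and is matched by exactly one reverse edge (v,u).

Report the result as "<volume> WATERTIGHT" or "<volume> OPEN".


57.35 OPEN

Per-triangle v0·(v1×v2)/6:
  t1: +2.0338
  t2: +1.7821
  t3: +0.7799
  t4: +5.2813
  t5: +2.8325
  t6: +14.7334
  t7: +4.5555
  t8: +4.6724
  t9: +1.6480
  t10: +1.2147
  t11: +0.4995
  t12: +1.9065
  t13: +15.4093
Σ = +57.3487 → |volume| = 57.35

Directed edges: 39 total; 7 unmatched, e.g. (1.34,1.07,3.17)→(6.07,0.12,0.7) → open.


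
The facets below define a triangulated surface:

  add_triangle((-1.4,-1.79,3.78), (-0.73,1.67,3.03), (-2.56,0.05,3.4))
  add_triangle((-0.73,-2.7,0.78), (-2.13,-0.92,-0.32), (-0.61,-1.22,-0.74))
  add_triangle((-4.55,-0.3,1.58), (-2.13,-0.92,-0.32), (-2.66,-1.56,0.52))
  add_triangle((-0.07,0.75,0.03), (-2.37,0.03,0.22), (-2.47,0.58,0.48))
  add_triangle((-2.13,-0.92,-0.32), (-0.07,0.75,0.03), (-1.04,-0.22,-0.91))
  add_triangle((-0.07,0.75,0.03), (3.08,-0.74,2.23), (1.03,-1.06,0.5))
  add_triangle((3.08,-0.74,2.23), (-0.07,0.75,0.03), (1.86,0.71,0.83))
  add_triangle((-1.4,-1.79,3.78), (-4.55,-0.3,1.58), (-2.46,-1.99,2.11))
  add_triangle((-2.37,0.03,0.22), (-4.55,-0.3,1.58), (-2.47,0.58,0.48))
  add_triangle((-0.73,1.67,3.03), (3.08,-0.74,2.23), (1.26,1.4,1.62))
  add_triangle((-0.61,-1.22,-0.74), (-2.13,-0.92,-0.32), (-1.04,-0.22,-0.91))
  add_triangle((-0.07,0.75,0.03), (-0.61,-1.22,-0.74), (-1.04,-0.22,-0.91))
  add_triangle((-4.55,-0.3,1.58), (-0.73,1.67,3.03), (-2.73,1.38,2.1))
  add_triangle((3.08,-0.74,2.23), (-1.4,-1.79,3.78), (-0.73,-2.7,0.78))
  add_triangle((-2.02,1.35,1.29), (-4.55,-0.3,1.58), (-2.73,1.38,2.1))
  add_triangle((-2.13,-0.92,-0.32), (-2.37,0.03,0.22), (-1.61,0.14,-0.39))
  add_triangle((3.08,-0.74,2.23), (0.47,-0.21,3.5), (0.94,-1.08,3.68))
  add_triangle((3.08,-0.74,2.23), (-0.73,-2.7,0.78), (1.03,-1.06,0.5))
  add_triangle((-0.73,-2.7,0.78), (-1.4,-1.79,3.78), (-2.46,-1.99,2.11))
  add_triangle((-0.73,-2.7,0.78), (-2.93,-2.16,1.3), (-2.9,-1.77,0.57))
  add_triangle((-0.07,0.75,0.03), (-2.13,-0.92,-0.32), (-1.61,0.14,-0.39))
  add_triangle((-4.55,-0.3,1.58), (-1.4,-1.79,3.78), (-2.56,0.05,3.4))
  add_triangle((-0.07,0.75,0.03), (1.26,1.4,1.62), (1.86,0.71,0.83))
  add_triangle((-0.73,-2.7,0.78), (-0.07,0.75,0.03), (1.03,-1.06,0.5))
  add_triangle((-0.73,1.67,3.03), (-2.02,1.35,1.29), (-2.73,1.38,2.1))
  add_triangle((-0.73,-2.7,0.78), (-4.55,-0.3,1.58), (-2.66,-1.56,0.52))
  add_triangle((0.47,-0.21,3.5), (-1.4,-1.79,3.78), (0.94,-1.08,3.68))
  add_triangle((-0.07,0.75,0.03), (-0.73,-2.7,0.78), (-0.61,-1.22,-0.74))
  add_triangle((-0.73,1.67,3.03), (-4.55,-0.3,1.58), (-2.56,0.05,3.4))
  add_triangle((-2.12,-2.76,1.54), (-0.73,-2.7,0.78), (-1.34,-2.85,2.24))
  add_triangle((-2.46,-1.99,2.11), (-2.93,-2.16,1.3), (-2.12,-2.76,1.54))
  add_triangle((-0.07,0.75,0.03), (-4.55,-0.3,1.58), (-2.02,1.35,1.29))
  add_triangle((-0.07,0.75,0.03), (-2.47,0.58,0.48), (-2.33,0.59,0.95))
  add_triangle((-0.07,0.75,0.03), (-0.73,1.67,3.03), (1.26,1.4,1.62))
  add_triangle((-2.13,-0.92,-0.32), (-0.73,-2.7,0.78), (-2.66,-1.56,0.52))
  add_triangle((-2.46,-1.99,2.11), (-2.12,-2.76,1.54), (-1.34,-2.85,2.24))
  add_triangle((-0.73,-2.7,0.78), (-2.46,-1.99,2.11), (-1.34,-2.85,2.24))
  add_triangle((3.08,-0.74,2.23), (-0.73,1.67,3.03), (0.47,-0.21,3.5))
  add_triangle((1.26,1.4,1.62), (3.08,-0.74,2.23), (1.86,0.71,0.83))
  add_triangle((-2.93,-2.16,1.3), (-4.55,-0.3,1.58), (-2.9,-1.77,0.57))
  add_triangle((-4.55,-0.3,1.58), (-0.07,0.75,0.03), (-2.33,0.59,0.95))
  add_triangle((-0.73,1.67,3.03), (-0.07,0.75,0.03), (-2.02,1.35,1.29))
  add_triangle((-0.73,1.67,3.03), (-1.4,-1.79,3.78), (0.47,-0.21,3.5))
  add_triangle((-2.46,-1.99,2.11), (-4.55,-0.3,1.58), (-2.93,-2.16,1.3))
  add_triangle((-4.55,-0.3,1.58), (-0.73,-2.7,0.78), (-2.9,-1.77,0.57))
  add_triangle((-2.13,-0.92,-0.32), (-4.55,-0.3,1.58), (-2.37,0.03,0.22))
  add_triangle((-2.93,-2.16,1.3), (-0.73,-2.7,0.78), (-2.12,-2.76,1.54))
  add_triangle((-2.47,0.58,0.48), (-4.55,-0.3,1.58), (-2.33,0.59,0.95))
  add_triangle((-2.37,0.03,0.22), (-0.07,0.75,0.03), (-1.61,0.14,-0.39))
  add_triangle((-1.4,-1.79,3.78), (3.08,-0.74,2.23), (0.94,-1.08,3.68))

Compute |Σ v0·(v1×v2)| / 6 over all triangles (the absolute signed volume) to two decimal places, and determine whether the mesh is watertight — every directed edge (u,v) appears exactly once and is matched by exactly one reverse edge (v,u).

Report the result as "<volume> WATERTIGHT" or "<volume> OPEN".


47.24 WATERTIGHT

Per-triangle v0·(v1×v2)/6:
  t1: +2.9545
  t2: +0.8510
  t3: +0.8740
  t4: +0.0691
  t5: +0.2121
  t6: +0.0588
  t7: -0.2424
  t8: +2.9489
  t9: +0.2863
  t10: +2.5674
  t11: +0.3087
  t12: +0.0101
  t13: +1.7836
  t14: +5.6473
  t15: +0.5995
  t16: +0.2262
  t17: +1.2360
  t18: +0.9085
  t19: +2.1892
  t20: +0.6747
  t21: -0.0530
  t22: +3.7792
  t23: +0.2372
  t24: -0.1699
  t25: +0.5256
  t26: +1.3647
  t27: +1.3626
  t28: -0.1652
  t29: +2.8110
  t30: +0.6855
  t31: +0.5438
  t32: +0.3304
  t33: +0.1499
  t34: +0.6273
  t35: +0.6487
  t36: +0.6689
  t37: -0.8319
  t38: +2.6016
  t39: +0.8719
  t40: +0.9901
  t41: -0.0774
  t42: +0.6128
  t43: +3.0973
  t44: +1.4813
  t45: -1.5092
  t46: +0.5061
  t47: +0.3661
  t48: +0.2924
  t49: +0.1607
  t50: +1.1721
Σ = +47.2441 → |volume| = 47.24

Directed edges: 150 total, each appears once with its reverse present → watertight.


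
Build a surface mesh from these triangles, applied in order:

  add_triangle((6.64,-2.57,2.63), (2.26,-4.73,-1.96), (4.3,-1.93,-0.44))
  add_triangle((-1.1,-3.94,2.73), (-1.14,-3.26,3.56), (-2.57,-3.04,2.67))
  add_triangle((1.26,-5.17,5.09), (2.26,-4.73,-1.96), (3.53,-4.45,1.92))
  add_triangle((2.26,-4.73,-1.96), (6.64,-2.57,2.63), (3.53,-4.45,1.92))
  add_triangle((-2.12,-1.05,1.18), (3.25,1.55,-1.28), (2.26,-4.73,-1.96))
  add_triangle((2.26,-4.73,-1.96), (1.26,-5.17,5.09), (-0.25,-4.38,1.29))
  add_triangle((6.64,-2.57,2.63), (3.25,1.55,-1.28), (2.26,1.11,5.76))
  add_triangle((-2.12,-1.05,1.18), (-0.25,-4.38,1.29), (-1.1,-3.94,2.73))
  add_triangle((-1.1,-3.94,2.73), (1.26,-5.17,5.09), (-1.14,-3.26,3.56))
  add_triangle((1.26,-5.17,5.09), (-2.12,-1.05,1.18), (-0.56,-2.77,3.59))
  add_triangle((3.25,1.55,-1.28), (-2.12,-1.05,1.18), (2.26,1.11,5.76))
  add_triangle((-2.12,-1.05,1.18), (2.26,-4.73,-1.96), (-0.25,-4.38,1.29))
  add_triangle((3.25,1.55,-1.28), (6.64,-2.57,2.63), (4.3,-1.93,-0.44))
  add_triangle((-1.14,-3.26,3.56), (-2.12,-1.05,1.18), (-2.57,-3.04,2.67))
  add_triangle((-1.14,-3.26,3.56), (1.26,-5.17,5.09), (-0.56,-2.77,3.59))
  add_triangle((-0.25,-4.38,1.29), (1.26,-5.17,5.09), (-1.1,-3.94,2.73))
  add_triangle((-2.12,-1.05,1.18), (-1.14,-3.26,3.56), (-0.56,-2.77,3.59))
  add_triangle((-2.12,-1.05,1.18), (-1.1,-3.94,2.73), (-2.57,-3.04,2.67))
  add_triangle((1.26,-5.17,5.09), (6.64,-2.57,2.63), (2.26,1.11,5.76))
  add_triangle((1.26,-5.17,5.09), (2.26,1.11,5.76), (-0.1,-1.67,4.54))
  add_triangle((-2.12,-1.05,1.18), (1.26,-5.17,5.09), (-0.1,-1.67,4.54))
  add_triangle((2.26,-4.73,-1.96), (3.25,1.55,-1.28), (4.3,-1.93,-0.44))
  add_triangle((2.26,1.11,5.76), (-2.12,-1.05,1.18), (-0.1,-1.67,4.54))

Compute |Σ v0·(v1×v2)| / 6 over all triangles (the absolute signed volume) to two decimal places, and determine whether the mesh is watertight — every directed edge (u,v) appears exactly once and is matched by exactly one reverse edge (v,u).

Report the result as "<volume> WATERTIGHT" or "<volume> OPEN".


Per-triangle v0·(v1×v2)/6:
  t1: +8.3043
  t2: +1.3856
  t3: +11.5947
  t4: +11.9700
  t5: -1.1080
  t6: +10.3949
  t7: +20.7560
  t8: +1.8042
  t9: +2.5374
  t10: -1.6108
  t11: -0.1462
  t12: +3.4344
  t13: +7.4146
  t14: +0.6461
  t15: +1.0654
  t16: +4.0608
  t17: +0.5456
  t18: +0.1647
  t19: +35.2922
  t20: +9.3081
  t21: +5.8646
  t22: +6.2505
  t23: +4.0034
Σ = +143.9322 → |volume| = 143.93

Directed edges: 69 total; 3 unmatched, e.g. (3.53,-4.45,1.92)→(1.26,-5.17,5.09) → open.

143.93 OPEN


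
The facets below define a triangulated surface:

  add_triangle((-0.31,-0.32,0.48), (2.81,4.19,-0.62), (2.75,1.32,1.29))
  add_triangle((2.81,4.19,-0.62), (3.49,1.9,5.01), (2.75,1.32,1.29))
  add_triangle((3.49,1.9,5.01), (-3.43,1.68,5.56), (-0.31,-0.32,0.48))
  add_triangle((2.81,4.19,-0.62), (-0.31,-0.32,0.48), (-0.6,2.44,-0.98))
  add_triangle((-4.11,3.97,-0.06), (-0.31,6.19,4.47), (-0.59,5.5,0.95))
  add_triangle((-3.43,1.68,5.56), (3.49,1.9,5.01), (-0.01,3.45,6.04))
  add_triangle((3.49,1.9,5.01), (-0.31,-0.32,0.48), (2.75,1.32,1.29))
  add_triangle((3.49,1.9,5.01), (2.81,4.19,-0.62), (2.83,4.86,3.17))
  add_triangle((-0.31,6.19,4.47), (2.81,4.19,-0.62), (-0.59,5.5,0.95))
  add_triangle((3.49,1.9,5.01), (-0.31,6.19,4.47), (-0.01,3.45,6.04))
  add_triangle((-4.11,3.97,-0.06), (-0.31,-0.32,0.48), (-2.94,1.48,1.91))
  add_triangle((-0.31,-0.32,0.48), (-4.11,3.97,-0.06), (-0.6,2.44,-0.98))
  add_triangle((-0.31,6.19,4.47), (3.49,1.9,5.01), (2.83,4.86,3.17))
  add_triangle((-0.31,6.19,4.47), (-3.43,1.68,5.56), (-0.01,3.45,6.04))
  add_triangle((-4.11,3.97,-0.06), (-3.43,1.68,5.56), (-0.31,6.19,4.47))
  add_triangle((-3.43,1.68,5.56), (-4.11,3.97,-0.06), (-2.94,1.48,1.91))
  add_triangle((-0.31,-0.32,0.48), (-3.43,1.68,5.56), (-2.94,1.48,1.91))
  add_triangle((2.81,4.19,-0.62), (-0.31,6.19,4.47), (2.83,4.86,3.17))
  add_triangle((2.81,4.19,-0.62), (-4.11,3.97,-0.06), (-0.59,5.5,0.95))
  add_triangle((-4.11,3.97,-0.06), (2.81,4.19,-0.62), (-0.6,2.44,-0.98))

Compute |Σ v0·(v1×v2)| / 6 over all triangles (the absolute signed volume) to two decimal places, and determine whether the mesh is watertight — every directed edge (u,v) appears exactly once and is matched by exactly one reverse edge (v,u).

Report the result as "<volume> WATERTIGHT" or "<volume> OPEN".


Per-triangle v0·(v1×v2)/6:
  t1: -0.6624
  t2: +4.5919
  t3: +2.8309
  t4: -0.7169
  t5: +11.2430
  t6: +8.5793
  t7: +0.3291
  t8: +7.6042
  t9: +10.5972
  t10: +12.5144
  t11: +0.3773
  t12: -0.2054
  t13: +12.7908
  t14: +12.9792
  t15: +27.6426
  t16: +3.0410
  t17: +0.7708
  t18: +10.5017
  t19: +6.7660
  t20: +3.7510
Σ = +135.3259 → |volume| = 135.33

Directed edges: 60 total, each appears once with its reverse present → watertight.

135.33 WATERTIGHT


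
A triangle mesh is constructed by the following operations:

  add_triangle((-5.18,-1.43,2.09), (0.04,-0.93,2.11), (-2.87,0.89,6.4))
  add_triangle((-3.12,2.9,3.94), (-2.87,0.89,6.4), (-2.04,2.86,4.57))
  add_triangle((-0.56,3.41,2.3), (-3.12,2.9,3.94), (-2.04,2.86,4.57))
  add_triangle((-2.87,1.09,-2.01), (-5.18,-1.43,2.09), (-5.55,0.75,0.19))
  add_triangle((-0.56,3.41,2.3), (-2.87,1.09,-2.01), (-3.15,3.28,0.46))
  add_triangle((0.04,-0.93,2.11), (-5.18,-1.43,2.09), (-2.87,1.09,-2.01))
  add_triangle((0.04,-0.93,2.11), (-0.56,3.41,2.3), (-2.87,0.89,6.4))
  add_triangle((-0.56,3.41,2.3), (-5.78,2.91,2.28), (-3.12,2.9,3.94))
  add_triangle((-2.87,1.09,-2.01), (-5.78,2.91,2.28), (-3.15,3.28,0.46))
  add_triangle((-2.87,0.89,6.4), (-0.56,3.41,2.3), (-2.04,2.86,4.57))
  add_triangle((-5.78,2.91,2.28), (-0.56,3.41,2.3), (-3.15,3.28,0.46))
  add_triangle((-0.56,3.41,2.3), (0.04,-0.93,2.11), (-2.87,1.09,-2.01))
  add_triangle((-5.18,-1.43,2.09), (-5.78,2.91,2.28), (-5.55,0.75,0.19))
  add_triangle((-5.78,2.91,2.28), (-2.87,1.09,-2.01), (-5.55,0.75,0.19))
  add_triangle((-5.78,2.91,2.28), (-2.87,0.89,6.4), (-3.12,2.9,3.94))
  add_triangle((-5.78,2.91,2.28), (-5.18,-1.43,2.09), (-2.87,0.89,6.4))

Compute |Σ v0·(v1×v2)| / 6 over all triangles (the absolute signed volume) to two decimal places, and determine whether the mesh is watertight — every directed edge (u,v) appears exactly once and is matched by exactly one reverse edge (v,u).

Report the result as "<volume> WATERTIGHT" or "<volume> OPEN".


Per-triangle v0·(v1×v2)/6:
  t1: +7.3468
  t2: +3.2342
  t3: +2.1975
  t4: +2.9115
  t5: +1.3942
  t6: -0.8813
  t7: +3.8659
  t8: +5.5018
  t9: +5.3954
  t10: +1.0877
  t11: +5.7512
  t12: -4.3622
  t13: +7.8688
  t14: +5.5040
  t15: +8.1937
  t16: +20.4664
Σ = +75.4757 → |volume| = 75.48

Directed edges: 48 total, each appears once with its reverse present → watertight.

75.48 WATERTIGHT


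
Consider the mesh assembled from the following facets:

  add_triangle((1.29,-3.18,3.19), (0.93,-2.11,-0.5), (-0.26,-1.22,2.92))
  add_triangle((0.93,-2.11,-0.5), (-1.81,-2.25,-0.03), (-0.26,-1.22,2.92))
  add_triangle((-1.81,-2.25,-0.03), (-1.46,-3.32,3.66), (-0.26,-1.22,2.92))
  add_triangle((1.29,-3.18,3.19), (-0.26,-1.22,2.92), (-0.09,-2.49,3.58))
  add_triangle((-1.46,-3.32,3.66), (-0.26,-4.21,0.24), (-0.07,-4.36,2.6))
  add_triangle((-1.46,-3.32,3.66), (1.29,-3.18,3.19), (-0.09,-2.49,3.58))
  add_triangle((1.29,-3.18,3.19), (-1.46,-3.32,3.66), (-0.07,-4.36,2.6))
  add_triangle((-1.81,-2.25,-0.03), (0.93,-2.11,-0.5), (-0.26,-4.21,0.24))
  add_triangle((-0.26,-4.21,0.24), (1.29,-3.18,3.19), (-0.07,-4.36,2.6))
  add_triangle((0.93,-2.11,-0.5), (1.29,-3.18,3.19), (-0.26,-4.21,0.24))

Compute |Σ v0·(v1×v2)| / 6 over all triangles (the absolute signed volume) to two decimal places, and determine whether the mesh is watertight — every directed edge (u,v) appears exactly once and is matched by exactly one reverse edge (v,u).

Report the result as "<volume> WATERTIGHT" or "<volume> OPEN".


9.58 OPEN

Per-triangle v0·(v1×v2)/6:
  t1: -0.9803
  t2: -3.0207
  t3: +0.3310
  t4: +0.5560
  t5: +2.5559
  t6: +1.4177
  t7: +2.9597
  t8: +0.8450
  t9: +2.0318
  t10: +2.8854
Σ = +9.5815 → |volume| = 9.58

Directed edges: 30 total; 6 unmatched, e.g. (-1.81,-2.25,-0.03)→(-1.46,-3.32,3.66) → open.


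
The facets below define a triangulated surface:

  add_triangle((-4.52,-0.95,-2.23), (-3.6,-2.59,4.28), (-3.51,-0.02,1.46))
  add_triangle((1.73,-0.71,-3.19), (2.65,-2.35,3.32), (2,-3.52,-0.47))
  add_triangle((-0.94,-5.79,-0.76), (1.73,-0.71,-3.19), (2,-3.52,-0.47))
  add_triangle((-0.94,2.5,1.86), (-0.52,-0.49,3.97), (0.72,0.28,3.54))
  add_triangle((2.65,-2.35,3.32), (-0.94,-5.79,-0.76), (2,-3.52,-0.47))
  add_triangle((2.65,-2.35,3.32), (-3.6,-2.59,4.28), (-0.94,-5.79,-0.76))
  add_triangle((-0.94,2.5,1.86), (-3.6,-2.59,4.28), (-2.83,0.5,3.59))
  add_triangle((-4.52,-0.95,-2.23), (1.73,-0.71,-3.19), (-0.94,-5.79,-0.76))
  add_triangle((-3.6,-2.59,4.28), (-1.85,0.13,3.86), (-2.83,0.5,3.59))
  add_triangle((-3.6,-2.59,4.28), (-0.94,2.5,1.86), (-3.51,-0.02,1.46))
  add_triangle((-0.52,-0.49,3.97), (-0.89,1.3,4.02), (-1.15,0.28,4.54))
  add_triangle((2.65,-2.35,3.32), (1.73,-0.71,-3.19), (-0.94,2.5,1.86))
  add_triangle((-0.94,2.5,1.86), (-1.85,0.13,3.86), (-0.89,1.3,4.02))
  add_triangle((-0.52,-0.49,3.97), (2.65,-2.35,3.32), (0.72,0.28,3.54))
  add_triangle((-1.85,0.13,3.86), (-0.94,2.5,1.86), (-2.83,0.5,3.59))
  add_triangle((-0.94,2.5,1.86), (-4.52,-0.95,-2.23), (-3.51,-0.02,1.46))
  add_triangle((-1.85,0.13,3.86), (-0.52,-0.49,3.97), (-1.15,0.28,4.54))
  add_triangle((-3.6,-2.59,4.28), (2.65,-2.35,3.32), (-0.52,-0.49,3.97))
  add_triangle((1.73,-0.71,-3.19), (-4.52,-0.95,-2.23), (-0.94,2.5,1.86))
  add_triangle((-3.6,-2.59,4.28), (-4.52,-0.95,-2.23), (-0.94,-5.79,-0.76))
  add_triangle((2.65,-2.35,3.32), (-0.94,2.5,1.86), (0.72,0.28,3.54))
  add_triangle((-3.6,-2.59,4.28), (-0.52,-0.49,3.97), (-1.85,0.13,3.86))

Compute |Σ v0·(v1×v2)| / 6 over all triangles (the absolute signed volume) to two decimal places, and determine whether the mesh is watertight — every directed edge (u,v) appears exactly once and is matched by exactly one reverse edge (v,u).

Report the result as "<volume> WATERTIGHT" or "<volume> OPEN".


Per-triangle v0·(v1×v2)/6:
  t1: +7.6826
  t2: +5.2155
  t3: +7.6704
  t4: +2.4681
  t5: +9.0272
  t6: +24.6483
  t7: -0.7001
  t8: +16.7956
  t9: +2.3291
  t10: +6.2864
  t11: +0.4579
  t12: +5.0488
  t13: +1.6619
  t14: +2.9829
  t15: +1.7277
  t16: +5.2297
  t17: +0.5247
  t18: +8.1102
  t19: +6.3377
  t20: +25.9233
  t21: +0.7093
  t22: +3.0536
Σ = +143.1909 → |volume| = 143.19

Directed edges: 66 total; 6 unmatched, e.g. (-0.94,2.5,1.86)→(-0.52,-0.49,3.97) → open.

143.19 OPEN


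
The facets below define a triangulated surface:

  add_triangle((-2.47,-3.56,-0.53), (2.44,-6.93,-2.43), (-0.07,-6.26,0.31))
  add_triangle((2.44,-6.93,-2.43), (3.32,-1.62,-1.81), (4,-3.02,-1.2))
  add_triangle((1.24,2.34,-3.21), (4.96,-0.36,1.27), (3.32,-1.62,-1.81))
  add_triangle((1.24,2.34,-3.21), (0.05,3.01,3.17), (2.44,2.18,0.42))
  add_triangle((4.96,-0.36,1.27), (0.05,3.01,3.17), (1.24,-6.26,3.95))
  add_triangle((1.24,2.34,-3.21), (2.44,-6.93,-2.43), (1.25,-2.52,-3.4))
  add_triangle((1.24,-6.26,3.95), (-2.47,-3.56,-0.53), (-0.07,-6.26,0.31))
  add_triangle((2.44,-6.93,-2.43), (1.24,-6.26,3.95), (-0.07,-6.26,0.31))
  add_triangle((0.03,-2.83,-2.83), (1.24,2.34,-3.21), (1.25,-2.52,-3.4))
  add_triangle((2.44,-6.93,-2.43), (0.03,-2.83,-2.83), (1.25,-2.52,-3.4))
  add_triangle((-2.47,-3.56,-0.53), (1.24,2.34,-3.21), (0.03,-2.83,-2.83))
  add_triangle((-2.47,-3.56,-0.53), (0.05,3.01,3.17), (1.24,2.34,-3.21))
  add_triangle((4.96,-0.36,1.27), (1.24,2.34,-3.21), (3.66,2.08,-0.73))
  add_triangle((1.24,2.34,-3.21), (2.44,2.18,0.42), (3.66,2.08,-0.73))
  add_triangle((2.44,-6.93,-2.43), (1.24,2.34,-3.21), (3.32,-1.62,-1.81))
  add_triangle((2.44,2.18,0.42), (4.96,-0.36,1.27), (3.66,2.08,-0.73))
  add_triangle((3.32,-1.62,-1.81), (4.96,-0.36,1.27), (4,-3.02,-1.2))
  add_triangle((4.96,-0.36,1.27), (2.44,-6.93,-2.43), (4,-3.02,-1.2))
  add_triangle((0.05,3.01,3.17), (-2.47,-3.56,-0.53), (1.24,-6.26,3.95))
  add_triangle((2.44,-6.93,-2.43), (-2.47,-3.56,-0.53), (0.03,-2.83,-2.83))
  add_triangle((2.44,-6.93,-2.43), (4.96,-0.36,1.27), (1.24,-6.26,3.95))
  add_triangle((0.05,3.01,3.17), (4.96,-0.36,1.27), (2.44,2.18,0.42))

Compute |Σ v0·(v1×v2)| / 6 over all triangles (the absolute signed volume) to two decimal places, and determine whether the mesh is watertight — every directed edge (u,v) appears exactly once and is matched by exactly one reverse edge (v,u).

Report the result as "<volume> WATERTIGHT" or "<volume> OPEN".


Per-triangle v0·(v1×v2)/6:
  t1: +8.8865
  t2: +3.7646
  t3: +9.3649
  t4: +5.7124
  t5: +25.1529
  t6: +4.3099
  t7: +8.2639
  t8: +13.3511
  t9: +2.6773
  t10: +3.5787
  t11: +4.7570
  t12: +4.9231
  t13: +3.4911
  t14: +2.3382
  t15: +9.8396
  t16: +2.8514
  t17: +3.4670
  t18: +5.5232
  t19: +14.9215
  t20: +8.7048
  t21: +35.8590
  t22: +6.6620
Σ = +188.4000 → |volume| = 188.40

Directed edges: 66 total, each appears once with its reverse present → watertight.

188.40 WATERTIGHT


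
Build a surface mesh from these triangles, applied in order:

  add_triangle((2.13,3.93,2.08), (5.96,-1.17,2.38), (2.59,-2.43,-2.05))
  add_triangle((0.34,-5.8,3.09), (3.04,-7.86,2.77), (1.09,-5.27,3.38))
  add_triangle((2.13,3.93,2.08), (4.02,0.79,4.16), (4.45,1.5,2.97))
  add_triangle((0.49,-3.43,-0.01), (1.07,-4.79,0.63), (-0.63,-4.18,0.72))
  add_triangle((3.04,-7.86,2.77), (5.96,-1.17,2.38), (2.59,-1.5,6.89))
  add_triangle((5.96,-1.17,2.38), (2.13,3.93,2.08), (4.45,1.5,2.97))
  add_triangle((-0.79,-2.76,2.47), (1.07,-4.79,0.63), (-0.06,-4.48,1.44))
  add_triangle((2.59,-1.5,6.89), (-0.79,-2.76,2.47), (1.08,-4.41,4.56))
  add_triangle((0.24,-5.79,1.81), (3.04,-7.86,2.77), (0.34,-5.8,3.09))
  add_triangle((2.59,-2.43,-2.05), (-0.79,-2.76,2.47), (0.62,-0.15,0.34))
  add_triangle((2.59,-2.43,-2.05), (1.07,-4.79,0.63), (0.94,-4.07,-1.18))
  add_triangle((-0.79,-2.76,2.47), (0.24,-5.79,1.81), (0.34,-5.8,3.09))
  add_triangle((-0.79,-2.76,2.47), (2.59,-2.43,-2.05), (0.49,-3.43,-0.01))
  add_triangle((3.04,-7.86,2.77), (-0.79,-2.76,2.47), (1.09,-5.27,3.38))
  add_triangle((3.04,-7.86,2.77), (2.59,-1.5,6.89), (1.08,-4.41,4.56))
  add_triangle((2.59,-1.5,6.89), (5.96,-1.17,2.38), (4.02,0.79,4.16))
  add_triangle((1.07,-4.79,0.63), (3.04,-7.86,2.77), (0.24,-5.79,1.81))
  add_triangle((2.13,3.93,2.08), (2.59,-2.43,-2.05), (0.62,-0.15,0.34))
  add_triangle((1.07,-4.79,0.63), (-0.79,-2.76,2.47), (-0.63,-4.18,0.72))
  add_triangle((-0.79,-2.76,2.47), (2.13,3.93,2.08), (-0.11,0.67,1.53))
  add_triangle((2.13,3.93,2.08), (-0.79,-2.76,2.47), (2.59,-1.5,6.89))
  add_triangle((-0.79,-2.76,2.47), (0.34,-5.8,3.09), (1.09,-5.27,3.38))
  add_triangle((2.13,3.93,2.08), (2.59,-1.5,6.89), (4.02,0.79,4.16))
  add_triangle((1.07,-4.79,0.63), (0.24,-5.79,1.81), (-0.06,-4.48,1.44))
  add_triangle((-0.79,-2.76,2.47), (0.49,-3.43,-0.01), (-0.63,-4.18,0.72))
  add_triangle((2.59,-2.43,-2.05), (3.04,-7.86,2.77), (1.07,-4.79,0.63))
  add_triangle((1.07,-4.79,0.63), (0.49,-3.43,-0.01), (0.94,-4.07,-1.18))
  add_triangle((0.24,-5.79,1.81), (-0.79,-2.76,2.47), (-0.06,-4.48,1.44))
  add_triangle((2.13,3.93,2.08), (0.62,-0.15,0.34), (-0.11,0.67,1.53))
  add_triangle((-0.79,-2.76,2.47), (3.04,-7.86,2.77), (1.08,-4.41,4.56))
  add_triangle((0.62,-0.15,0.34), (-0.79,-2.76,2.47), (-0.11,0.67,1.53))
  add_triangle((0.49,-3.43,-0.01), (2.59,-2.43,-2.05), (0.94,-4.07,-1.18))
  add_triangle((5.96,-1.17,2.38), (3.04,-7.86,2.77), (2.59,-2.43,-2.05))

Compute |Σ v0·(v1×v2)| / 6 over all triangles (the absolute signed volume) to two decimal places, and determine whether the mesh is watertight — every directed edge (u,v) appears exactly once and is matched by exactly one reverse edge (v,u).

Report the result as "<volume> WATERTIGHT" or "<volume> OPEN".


Per-triangle v0·(v1×v2)/6:
  t1: +10.9747
  t2: +2.4973
  t3: +3.7945
  t4: +0.6132
  t5: +40.7154
  t6: +2.2540
  t7: -0.8290
  t8: +5.1254
  t9: +3.3143
  t10: -1.5993
  t11: +2.7450
  t12: +1.2688
  t13: -1.7942
  t14: -1.8453
  t15: +13.1279
  t16: +11.7018
  t17: +2.5350
  t18: -1.4242
  t19: +2.4392
  t20: +1.7616
  t21: +5.2088
  t22: +1.2813
  t23: +9.7370
  t24: +0.1724
  t25: -1.2427
  t26: +5.2670
  t27: +0.3896
  t28: +0.3466
  t29: -0.6699
  t30: +6.0869
  t31: -0.6780
  t32: -1.0790
  t33: +25.2224
Σ = +147.4187 → |volume| = 147.42

Directed edges: 99 total; 3 unmatched, e.g. (4.02,0.79,4.16)→(4.45,1.5,2.97) → open.

147.42 OPEN


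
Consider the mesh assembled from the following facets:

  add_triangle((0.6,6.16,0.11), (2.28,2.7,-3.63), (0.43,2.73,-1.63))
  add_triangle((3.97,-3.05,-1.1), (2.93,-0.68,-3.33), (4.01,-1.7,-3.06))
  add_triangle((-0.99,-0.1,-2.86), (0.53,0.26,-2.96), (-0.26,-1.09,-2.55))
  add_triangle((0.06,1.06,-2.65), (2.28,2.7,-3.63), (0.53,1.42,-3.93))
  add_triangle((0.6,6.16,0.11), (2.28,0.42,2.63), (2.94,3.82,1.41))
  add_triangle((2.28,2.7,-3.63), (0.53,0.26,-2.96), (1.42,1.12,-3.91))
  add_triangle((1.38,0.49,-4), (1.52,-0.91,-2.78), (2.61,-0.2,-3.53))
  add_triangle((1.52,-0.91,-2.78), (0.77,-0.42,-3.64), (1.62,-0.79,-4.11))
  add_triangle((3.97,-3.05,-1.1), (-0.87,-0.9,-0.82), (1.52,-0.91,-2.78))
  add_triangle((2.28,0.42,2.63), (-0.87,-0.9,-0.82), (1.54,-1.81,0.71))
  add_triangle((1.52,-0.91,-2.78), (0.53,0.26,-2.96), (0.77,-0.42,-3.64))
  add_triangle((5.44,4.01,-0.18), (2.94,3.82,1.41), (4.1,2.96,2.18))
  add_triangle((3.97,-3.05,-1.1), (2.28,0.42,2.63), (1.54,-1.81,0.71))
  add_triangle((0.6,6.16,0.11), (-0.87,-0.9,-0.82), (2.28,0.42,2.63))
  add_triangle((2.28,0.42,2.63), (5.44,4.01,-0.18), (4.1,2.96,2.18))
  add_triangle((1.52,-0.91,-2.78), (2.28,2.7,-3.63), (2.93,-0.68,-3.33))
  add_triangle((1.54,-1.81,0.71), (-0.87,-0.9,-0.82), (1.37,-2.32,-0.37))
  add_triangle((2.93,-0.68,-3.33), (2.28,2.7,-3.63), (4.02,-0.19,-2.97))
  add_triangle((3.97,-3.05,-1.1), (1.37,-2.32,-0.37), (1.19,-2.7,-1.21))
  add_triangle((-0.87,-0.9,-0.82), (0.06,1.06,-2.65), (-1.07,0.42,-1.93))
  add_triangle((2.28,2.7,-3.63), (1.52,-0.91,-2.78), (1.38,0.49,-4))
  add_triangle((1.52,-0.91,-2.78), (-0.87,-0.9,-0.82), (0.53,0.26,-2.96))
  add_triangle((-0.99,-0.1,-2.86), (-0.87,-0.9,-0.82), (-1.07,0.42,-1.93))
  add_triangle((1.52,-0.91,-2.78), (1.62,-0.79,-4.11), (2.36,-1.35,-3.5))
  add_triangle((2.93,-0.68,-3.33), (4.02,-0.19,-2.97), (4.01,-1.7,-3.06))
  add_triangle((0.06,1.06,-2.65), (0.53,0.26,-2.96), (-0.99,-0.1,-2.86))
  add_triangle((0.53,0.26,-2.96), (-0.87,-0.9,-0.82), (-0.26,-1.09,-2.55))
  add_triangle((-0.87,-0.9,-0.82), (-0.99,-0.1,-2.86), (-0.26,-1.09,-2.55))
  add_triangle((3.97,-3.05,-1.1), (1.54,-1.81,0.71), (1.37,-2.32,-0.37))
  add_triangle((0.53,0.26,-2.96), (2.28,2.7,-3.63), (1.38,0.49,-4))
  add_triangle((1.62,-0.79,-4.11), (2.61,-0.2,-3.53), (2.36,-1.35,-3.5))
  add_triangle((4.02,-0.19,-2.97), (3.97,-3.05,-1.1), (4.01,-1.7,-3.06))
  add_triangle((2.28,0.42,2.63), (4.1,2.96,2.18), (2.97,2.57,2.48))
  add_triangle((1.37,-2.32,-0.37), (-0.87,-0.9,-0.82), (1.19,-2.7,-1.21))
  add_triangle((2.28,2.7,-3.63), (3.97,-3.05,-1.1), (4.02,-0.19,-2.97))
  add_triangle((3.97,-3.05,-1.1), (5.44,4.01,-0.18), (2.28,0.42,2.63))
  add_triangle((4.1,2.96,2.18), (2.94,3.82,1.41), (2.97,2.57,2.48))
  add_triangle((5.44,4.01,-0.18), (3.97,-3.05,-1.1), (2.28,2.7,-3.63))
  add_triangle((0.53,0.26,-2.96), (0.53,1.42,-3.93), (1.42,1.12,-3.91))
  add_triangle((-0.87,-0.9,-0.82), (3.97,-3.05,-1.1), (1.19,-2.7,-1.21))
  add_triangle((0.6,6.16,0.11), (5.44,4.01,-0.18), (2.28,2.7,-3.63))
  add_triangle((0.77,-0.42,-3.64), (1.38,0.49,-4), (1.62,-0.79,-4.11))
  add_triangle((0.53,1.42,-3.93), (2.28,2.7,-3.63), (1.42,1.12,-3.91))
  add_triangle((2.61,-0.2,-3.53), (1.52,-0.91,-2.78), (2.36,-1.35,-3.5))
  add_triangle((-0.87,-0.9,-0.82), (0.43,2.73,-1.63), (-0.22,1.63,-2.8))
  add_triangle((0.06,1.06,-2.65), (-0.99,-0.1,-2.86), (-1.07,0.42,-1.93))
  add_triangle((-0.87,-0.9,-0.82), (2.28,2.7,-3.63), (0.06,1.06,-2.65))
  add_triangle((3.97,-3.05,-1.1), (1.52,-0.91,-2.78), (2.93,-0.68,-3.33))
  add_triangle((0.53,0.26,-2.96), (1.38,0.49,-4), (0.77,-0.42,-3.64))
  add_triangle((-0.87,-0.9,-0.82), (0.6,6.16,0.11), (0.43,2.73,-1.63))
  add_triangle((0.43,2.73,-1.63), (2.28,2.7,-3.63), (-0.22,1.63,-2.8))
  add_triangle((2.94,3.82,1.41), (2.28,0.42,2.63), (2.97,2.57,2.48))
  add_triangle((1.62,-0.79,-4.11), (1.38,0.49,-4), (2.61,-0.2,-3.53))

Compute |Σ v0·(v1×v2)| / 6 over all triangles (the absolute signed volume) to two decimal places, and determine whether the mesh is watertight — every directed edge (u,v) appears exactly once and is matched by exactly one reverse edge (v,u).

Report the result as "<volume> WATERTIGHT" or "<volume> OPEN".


100.02 OPEN

Per-triangle v0·(v1×v2)/6:
  t1: +2.8567
  t2: +0.2747
  t3: +0.8495
  t4: +0.3906
  t5: +3.8295
  t6: -0.2212
  t7: -0.9242
  t8: +0.0898
  t9: +2.6289
  t10: +0.4458
  t11: -0.3057
  t12: +3.5552
  t13: +2.9862
  t14: +0.2583
  t15: +2.4941
  t16: +1.9423
  t17: +0.4179
  t18: +2.8980
  t19: +0.7496
  t20: -0.4659
  t21: +1.7001
  t22: +1.0692
  t23: +0.3031
  t24: +0.0555
  t25: +1.1440
  t26: +0.6848
  t27: -0.3155
  t28: +0.5383
  t29: +0.9493
  t30: +0.6683
  t31: +0.8867
  t32: +2.0419
  t33: +1.1672
  t34: +0.3166
  t35: -0.2827
  t36: +15.7669
  t37: +1.0895
  t38: +20.1560
  t39: +0.4483
  t40: +0.3402
  t41: +18.5471
  t42: +0.5356
  t43: +1.1552
  t44: -0.2620
  t45: +0.3109
  t46: +0.4479
  t47: -0.7022
  t48: +2.0225
  t49: +0.2503
  t50: +1.4838
  t51: +1.9793
  t52: -0.3446
  t53: +1.1153
Σ = +100.0168 → |volume| = 100.02

Directed edges: 159 total; 9 unmatched, e.g. (0.53,1.42,-3.93)→(0.06,1.06,-2.65) → open.


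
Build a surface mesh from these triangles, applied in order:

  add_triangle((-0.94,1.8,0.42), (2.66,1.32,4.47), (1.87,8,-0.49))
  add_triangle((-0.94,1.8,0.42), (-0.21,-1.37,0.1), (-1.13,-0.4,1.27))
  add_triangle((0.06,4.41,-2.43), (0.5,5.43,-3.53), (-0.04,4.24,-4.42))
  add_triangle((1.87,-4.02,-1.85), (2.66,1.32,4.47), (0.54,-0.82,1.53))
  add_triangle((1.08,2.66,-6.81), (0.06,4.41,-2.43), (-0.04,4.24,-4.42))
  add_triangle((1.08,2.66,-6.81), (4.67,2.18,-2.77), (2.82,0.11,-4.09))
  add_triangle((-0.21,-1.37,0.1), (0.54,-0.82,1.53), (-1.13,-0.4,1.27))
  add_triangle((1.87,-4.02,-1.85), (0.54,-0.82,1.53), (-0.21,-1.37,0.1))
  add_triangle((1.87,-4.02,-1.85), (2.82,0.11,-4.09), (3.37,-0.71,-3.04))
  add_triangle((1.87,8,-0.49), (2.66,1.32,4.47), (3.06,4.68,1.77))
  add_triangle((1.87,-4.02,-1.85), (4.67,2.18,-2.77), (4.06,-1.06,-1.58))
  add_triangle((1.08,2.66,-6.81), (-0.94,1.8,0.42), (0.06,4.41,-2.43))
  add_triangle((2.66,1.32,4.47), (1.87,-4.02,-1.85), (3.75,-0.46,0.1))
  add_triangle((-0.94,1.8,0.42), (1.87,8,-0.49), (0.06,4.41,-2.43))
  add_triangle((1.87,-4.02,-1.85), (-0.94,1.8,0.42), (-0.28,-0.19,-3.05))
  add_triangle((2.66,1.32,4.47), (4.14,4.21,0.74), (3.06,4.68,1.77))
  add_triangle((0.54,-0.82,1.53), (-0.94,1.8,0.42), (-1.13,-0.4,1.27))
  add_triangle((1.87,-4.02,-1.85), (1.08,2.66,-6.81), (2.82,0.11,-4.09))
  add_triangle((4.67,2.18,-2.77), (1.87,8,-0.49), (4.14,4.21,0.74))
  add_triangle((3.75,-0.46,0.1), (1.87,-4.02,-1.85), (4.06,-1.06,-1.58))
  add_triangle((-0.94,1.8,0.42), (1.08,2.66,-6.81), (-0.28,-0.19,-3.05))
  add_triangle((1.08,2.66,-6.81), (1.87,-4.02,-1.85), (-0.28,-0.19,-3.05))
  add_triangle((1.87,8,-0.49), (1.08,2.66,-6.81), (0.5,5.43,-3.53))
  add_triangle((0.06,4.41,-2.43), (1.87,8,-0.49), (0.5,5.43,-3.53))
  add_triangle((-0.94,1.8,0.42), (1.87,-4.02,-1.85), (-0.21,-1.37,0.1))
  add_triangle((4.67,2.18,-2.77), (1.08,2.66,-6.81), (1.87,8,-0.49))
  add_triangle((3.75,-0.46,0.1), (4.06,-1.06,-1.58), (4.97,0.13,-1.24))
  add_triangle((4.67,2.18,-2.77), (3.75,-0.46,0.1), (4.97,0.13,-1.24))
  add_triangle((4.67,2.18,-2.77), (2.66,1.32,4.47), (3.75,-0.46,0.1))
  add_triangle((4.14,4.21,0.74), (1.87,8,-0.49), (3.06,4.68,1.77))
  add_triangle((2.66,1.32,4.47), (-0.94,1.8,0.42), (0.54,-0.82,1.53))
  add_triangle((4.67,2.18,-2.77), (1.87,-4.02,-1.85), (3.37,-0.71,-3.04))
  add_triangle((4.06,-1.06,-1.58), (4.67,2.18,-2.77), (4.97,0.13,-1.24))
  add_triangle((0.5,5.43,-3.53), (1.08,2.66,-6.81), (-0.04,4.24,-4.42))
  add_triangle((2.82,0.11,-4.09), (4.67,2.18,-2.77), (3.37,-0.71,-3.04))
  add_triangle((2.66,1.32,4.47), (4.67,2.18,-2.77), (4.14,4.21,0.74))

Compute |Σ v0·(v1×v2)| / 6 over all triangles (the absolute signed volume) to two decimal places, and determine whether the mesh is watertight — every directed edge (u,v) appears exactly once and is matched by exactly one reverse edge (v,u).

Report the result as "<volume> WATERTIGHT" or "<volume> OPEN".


Per-triangle v0·(v1×v2)/6:
  t1: +9.9192
  t2: +0.2099
  t3: +0.6912
  t4: +3.7737
  t5: -1.9823
  t6: +9.8492
  t7: +0.5473
  t8: +1.1604
  t9: +3.2134
  t10: +5.4815
  t11: +4.8580
  t12: +2.7054
  t13: +8.4671
  t14: +4.6051
  t15: +0.1030
  t16: +5.4913
  t17: +0.7371
  t18: +9.0263
  t19: +16.6294
  t20: +3.3324
  t21: +3.0718
  t22: +6.5827
  t23: +8.7713
  t24: +1.9235
  t25: +0.2821
  t26: +35.2621
  t27: +1.2625
  t28: +1.0234
  t29: +10.5470
  t30: +6.0383
  t31: +1.5900
  t32: +2.6484
  t33: +2.5169
  t34: +3.2364
  t35: +3.3181
  t36: +10.5255
Σ = +187.4186 → |volume| = 187.42

Directed edges: 108 total, each appears once with its reverse present → watertight.

187.42 WATERTIGHT


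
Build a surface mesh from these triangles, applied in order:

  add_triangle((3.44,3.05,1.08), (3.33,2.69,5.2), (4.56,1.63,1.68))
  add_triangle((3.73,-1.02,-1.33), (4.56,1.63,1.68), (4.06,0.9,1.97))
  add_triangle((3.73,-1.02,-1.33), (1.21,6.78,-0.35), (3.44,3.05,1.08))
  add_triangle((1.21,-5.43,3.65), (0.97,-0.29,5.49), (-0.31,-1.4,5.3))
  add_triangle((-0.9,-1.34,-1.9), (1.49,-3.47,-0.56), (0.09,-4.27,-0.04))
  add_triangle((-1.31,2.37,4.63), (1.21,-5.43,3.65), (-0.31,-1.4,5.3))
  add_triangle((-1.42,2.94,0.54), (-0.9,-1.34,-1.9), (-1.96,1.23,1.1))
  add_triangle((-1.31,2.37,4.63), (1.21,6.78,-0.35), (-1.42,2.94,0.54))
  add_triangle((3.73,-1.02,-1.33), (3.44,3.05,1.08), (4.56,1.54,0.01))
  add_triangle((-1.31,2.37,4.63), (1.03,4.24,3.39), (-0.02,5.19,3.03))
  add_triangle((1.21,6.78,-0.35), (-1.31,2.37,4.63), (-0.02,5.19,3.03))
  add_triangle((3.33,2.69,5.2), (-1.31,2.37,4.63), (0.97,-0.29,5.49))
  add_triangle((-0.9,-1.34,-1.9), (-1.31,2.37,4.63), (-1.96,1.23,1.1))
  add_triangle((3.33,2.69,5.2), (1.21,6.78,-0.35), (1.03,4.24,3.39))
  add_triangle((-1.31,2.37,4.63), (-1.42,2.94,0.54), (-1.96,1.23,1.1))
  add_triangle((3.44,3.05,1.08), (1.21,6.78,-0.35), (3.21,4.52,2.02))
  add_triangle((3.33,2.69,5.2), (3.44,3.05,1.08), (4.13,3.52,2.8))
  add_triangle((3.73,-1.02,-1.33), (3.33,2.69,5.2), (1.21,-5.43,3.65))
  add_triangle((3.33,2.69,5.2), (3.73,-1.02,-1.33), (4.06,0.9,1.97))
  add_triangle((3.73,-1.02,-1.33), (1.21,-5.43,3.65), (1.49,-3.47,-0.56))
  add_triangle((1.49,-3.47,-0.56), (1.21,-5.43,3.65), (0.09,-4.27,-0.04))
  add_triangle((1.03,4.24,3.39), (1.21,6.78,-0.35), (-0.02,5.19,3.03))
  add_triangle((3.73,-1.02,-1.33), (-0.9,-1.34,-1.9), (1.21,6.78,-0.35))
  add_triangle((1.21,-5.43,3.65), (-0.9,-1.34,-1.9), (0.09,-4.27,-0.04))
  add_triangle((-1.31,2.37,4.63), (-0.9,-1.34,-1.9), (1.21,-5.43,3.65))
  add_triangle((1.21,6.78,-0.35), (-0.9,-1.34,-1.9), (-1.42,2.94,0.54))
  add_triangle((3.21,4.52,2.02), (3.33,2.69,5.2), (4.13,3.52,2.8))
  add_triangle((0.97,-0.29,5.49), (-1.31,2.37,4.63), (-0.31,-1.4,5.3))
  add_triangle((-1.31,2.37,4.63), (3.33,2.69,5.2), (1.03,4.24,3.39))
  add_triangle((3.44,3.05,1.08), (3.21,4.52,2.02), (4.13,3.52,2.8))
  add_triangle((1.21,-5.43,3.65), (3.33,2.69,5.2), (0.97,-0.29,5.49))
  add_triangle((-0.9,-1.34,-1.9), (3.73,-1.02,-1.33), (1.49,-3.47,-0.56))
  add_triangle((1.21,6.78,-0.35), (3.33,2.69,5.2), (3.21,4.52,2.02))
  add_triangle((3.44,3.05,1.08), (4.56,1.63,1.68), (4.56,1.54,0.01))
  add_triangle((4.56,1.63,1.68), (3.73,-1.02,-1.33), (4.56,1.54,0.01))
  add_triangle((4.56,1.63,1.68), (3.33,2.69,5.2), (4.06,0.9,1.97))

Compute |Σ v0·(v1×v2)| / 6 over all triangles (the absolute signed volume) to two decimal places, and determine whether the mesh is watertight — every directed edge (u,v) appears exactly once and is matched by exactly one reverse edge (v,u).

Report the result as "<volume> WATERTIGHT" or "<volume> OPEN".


193.96 WATERTIGHT

Per-triangle v0·(v1×v2)/6:
  t1: +5.7103
  t2: +1.9811
  t3: +9.9945
  t4: +6.5521
  t5: +2.2516
  t6: -0.4185
  t7: +1.7696
  t8: +9.0886
  t9: +0.0623
  t10: +3.9674
  t11: +1.3767
  t12: +11.5412
  t13: +1.2073
  t14: +9.9733
  t15: +2.7367
  t16: +4.0125
  t17: -0.1115
  t18: +29.3835
  t19: +0.3322
  t20: +7.8616
  t21: +4.1430
  t22: +4.8773
  t23: +9.7375
  t24: +0.9732
  t25: +8.7322
  t26: +4.8439
  t27: +3.5975
  t28: +5.1628
  t29: +9.2367
  t30: +1.5251
  t31: +13.0877
  t32: +4.2000
  t33: +7.2424
  t34: +2.3232
  t35: +2.8019
  t36: +2.2051
Σ = +193.9620 → |volume| = 193.96

Directed edges: 108 total, each appears once with its reverse present → watertight.


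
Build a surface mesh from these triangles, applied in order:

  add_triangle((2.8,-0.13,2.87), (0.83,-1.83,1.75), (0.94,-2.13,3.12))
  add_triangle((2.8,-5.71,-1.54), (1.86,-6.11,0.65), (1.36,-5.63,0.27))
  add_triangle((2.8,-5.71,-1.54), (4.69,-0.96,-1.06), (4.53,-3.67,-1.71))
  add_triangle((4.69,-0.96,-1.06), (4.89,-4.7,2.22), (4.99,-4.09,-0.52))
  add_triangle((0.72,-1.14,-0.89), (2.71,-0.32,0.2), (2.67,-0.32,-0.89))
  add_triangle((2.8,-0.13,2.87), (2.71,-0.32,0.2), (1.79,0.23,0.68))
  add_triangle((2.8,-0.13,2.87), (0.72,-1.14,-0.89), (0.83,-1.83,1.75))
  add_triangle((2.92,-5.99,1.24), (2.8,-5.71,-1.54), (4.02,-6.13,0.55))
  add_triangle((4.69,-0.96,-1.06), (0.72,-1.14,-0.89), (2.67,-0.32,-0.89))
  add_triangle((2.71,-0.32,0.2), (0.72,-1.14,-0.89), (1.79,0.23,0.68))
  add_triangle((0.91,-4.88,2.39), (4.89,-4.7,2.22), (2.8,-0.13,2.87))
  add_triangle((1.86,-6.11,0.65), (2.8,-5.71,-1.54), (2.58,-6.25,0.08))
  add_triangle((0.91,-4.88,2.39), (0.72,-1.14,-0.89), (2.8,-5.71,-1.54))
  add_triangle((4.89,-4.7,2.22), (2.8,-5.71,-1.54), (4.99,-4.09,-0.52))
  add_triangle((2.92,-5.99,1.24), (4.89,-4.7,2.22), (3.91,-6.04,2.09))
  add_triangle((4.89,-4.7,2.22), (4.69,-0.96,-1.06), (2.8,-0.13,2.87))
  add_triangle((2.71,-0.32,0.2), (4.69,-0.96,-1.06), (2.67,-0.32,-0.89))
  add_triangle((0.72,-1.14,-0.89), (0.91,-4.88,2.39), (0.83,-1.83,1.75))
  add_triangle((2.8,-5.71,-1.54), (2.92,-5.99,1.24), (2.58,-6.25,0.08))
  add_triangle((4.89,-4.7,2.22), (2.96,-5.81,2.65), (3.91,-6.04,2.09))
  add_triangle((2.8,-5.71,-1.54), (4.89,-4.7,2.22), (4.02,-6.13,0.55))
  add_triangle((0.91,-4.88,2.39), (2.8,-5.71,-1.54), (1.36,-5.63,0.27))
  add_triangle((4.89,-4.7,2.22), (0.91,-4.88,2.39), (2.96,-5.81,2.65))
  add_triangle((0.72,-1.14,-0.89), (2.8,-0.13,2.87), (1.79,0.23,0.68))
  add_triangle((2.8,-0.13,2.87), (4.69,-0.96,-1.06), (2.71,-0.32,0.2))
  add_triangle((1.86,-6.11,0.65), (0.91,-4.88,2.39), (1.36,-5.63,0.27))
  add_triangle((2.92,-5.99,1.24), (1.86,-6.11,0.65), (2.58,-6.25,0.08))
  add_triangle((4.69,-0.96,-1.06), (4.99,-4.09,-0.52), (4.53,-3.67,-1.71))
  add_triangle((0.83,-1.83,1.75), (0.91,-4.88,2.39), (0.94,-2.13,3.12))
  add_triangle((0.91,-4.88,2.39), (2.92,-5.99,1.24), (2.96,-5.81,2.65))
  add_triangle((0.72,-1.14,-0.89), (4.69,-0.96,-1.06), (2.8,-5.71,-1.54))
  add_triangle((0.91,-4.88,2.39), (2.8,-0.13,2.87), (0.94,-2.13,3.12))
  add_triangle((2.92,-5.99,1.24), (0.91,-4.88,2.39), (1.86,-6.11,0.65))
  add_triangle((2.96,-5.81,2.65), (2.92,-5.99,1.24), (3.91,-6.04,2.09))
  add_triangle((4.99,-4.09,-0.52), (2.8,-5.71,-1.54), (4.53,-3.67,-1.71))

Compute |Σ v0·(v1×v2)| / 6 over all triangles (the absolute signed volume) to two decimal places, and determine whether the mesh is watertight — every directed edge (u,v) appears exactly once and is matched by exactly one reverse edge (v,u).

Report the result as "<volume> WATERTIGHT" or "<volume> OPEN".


59.59 OPEN

Per-triangle v0·(v1×v2)/6:
  t1: -0.9273
  t2: +1.1295
  t3: -0.8103
  t4: +6.2185
  t5: -0.5160
  t6: +0.4813
  t7: -1.8254
  t8: +2.7919
  t9: +0.3511
  t10: -0.0731
  t11: +9.3457
  t12: +0.8489
  t13: +0.2544
  t14: +8.4707
  t15: +0.9763
  t16: +11.2800
  t17: +0.1964
  t18: -0.9281
  t19: +1.2884
  t20: +1.6683
  t21: +2.0551
  t22: -2.4165
  t23: +0.5132
  t24: -0.8342
  t25: +0.3612
  t26: +0.8670
  t27: +1.0689
  t28: +2.9489
  t29: -0.4487
  t30: +2.2983
  t31: +2.2164
  t32: +3.4497
  t33: +2.4423
  t34: +1.2881
  t35: +3.5605
Σ = +59.5916 → |volume| = 59.59

Directed edges: 105 total; 3 unmatched, e.g. (4.02,-6.13,0.55)→(2.92,-5.99,1.24) → open.


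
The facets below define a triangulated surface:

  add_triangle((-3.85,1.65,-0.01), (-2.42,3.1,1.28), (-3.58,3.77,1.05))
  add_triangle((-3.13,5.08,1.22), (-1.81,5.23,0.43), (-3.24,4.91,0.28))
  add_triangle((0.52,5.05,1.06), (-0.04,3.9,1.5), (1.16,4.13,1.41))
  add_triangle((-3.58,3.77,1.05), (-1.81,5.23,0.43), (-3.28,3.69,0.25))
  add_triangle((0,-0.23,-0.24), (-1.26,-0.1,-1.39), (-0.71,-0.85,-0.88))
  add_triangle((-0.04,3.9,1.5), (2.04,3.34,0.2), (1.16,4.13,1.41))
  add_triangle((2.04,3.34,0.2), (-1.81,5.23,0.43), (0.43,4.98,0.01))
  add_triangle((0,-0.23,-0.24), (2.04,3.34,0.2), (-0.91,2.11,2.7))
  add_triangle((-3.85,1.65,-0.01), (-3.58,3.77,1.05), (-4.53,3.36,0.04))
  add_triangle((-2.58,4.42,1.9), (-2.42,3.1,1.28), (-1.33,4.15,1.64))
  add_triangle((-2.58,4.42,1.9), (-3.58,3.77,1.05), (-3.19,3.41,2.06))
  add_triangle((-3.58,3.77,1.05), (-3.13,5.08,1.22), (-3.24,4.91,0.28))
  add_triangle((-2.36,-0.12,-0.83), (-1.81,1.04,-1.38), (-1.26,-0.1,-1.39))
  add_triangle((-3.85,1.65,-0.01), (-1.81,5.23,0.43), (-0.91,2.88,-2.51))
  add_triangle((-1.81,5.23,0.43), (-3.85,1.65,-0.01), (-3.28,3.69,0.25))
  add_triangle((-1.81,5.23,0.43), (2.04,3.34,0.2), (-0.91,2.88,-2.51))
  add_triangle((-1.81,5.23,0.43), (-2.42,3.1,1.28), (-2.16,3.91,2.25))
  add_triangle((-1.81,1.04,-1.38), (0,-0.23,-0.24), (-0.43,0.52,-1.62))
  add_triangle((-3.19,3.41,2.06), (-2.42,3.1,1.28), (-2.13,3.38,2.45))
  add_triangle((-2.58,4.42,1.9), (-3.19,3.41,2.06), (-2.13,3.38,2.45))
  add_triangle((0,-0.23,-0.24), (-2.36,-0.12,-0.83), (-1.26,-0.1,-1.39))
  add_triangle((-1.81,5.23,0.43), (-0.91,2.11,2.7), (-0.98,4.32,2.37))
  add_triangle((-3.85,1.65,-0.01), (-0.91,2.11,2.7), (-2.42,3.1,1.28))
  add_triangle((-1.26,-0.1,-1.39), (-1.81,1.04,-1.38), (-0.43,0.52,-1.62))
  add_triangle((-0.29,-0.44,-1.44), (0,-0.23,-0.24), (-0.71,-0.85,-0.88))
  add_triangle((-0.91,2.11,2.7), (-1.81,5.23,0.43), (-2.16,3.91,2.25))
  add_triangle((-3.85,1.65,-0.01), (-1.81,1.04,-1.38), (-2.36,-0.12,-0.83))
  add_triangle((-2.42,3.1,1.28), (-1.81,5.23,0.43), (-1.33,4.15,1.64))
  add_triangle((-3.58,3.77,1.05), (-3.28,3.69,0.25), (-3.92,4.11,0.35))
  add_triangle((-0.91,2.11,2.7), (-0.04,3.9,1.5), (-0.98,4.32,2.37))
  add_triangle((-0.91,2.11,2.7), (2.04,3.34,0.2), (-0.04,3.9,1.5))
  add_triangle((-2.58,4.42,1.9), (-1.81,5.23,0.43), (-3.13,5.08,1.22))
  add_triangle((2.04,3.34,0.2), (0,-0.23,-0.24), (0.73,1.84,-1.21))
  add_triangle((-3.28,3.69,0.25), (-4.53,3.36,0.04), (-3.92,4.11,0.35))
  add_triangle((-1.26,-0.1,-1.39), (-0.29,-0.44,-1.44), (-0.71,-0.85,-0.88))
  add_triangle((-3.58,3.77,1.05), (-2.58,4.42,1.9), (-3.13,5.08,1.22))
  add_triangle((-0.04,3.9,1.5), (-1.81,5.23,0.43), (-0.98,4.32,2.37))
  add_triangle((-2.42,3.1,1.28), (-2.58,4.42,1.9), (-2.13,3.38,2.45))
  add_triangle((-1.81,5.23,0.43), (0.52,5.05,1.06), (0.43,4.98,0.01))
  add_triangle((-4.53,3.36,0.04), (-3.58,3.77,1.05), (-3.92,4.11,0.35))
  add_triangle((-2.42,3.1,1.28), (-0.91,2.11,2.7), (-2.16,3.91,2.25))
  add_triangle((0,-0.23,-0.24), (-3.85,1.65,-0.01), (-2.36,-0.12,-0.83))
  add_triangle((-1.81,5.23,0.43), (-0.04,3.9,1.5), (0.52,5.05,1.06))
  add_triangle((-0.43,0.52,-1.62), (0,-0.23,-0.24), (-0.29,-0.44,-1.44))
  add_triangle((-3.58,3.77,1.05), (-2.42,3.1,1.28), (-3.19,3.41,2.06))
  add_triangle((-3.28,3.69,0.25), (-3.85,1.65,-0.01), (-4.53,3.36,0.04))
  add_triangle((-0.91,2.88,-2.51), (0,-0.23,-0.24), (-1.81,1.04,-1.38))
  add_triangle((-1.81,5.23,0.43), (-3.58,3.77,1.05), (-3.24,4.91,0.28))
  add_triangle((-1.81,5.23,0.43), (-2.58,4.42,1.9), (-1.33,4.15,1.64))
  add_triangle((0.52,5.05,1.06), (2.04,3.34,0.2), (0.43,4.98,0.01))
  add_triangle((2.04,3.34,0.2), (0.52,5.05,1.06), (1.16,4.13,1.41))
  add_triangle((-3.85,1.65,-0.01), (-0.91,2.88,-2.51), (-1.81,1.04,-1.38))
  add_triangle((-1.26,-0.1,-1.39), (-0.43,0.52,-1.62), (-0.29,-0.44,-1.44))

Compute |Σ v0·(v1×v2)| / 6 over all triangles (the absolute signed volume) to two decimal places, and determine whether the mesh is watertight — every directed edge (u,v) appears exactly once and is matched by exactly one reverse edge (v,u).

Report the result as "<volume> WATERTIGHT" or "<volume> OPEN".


Per-triangle v0·(v1×v2)/6:
  t1: +0.4431
  t2: +1.2255
  t3: +0.6232
  t4: +1.3979
  t5: -0.0353
  t6: -0.6070
  t7: -0.9727
  t8: -0.0756
  t9: +0.8900
  t10: -0.1070
  t11: +1.1080
  t12: +0.9834
  t13: +0.4321
  t14: +7.8618
  t15: +0.1017
  t16: +7.6463
  t17: +1.5437
  t18: -0.1094
  t19: -0.4590
  t20: +0.8123
  t21: +0.0823
  t22: +1.4500
  t23: +2.1574
  t24: +0.3565
  t25: +0.0268
  t26: +1.4747
  t27: +1.1382
  t28: -1.6201
  t29: +0.1202
  t30: +0.7395
  t31: +1.9199
  t32: +1.1030
  t33: +0.1528
  t34: +0.0987
  t35: +0.1782
  t36: +0.9100
  t37: +1.7707
  t38: -0.4545
  t39: +1.9999
  t40: +0.6591
  t41: +0.6011
  t42: -0.0527
  t43: +1.5951
  t44: +0.0079
  t45: -0.3528
  t46: -0.1594
  t47: +0.2967
  t48: -1.2392
  t49: +1.3314
  t50: +1.5129
  t51: +1.0852
  t52: +1.7721
  t53: +0.2307
Σ = +43.5949 → |volume| = 43.59

Directed edges: 159 total; 7 unmatched, e.g. (-0.91,2.11,2.7)→(0,-0.23,-0.24) → open.

43.59 OPEN
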